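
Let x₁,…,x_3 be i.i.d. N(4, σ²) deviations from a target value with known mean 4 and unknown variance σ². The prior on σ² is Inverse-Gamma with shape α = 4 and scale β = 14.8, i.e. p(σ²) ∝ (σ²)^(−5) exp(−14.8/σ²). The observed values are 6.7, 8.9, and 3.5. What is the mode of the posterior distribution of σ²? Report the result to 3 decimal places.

Sum of squared deviations about the known mean: SS = (6.7−4)² + (8.9−4)² + (3.5−4)² = 31.55.
The Normal likelihood contributes (σ²)^(−n/2) exp(−SS/(2σ²)), so the posterior is Inverse-Gamma(α + n/2, β + SS/2) = Inverse-Gamma(5.5, 30.575).
The mode of Inverse-Gamma(a, b) is b/(a+1) = 30.575/6.5 ≈ 4.704.

σ̂²_MAP = 4.704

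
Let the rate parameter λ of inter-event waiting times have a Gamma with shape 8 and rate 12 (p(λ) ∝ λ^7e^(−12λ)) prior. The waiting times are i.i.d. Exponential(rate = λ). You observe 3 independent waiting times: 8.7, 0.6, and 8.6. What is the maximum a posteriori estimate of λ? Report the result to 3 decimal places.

The Exponential(rate=λ) likelihood is ∝ λ^n e^(−λΣtᵢ). Here n = 3 and Σtᵢ = 8.7 + 0.6 + 8.6 = 17.9.
Posterior ∝ λ^7e^(−12λ) · λ^3e^(−17.9λ) = λ^10e^(−29.9λ), i.e. Gamma(11, 29.9).
Mode = (a−1)/b = 10/29.9 ≈ 0.334.

λ̂_MAP = 0.334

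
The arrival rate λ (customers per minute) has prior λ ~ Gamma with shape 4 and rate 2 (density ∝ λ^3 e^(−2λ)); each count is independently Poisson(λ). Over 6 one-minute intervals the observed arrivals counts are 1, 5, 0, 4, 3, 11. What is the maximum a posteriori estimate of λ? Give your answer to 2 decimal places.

Σxᵢ = 1+5+0+4+3+11 = 24, with n = 6.
Posterior ∝ λ^3e^(−2λ) · λ^24e^(−6λ) = λ^27e^(−8λ), i.e. Gamma(shape=28, rate=8).
The mode of a Gamma(a, b) with a ≥ 1 (shape–rate) is (a−1)/b = 27/8 ≈ 3.38.

λ̂_MAP = 3.38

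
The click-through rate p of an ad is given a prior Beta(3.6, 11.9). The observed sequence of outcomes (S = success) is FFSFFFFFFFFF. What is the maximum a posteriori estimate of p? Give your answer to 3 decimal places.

Prior: Beta(3.6, 11.9).
Data: 1 success in 12 trials (from the sequence). The binomial likelihood contributes p(1−p)^11, so the posterior is Beta(3.6+1, 11.9+11) = Beta(4.6, 22.9).
For Beta(a, b) with a, b > 1 the mode is (a−1)/(a+b−2) = 3.6/25.5 ≈ 0.141.

p̂_MAP = 0.141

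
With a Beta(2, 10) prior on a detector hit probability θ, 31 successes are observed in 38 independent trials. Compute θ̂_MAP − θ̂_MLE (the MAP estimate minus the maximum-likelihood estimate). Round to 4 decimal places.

MAP − MLE = -0.1491

Posterior is Beta(33, 17); MAP = (33−1)/(50−2) = 32/48 ≈ 0.66667.
MLE ignores the prior: θ̂_MLE = k/n = 31/38 ≈ 0.81579.
Difference = 32/48 − 31/38 = -17/114 ≈ -0.1491.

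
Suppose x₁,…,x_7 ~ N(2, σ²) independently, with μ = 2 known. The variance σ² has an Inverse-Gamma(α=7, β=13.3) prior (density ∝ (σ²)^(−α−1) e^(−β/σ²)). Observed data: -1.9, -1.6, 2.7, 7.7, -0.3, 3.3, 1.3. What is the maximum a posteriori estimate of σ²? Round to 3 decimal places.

Sum of squared deviations about the known mean: SS = (-1.9−2)² + (-1.6−2)² + (2.7−2)² + (7.7−2)² + (-0.3−2)² + (3.3−2)² + (1.3−2)² = 68.62.
The Normal likelihood contributes (σ²)^(−n/2) exp(−SS/(2σ²)), so the posterior is Inverse-Gamma(α + n/2, β + SS/2) = Inverse-Gamma(10.5, 47.61).
The mode of Inverse-Gamma(a, b) is b/(a+1) = 47.61/11.5 ≈ 4.140.

σ̂²_MAP = 4.140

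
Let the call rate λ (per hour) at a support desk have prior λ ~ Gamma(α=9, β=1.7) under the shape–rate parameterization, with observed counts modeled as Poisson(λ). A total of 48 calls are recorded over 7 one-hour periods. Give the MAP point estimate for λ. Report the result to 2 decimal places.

Σxᵢ = 48, n = 7.
Posterior ∝ λ^8e^(−1.7λ) · λ^48e^(−7λ) = λ^56e^(−8.7λ), i.e. Gamma(shape=57, rate=8.7).
The mode of a Gamma(a, b) with a ≥ 1 (shape–rate) is (a−1)/b = 56/8.7 ≈ 6.44.

λ̂_MAP = 6.44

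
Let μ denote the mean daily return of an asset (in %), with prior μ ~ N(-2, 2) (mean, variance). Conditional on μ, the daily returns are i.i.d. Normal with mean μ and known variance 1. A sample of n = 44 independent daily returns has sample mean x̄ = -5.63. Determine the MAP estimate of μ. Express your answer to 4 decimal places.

μ̂_MAP = -5.5892

n = 44, x̄ = -5.63.
For a Normal prior and Normal likelihood with known variance, the posterior is Normal; its mode equals its mean, the precision-weighted average.
Prior precision 1/σ₀² = 1/2 = 0.5; data precision n/σ² = 44/1 = 44.
μ̂ = (0.5·(-2) + 44·(-5.63)) / (0.5 + 44) = (-248.72)/44.5 = -12436/2225 ≈ -5.5892.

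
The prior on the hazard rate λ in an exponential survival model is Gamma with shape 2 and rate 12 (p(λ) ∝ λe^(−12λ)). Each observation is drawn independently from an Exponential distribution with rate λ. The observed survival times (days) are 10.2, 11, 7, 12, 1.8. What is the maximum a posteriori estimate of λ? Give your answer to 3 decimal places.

λ̂_MAP = 0.111

The Exponential(rate=λ) likelihood is ∝ λ^n e^(−λΣtᵢ). Here n = 5 and Σtᵢ = 10.2 + 11 + 7 + 12 + 1.8 = 42.
Posterior ∝ λe^(−12λ) · λ^5e^(−42λ) = λ^6e^(−54λ), i.e. Gamma(7, 54).
Mode = (a−1)/b = 6/54 ≈ 0.111.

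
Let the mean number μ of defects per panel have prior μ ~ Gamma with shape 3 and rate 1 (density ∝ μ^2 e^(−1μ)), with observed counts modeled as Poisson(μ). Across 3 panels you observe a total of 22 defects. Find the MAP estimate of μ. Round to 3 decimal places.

μ̂_MAP = 6.000

Σxᵢ = 22, n = 3.
Posterior ∝ μ^2e^(−1μ) · μ^22e^(−3μ) = μ^24e^(−4μ), i.e. Gamma(shape=25, rate=4).
The mode of a Gamma(a, b) with a ≥ 1 (shape–rate) is (a−1)/b = 24/4 ≈ 6.000.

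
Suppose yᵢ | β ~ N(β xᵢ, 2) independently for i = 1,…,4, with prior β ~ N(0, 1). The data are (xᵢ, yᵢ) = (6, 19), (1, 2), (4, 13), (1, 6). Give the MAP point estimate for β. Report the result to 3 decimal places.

log p(β | y) = −Σ(yᵢ − βxᵢ)²/(2·2) − β²/(2·1) + const.
Setting the derivative to zero: Σxᵢ(yᵢ − βxᵢ)/2 − β/1 = 0, so β = Σxᵢyᵢ / (Σxᵢ² + σ²/τ²).
Σxᵢyᵢ = 6·19 + 1·2 + 4·13 + 1·6 = 174; Σxᵢ² = 54; σ²/τ² = 2.
β̂_MAP = 174 / (54 + 2) = 174/56 ≈ 3.107.

β̂_MAP = 3.107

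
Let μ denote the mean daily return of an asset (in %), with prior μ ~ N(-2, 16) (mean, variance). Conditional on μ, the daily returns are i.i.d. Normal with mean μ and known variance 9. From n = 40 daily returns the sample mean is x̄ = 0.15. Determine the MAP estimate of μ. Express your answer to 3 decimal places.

n = 40, x̄ = 0.15.
For a Normal prior and Normal likelihood with known variance, the posterior is Normal; its mode equals its mean, the precision-weighted average.
Prior precision 1/σ₀² = 1/16 = 0.0625; data precision n/σ² = 40/9.
μ̂ = (0.0625·(-2) + (40/9)·0.15) / (0.0625 + 40/9) = (13/24)/(649/144) = 78/649 ≈ 0.120.

μ̂_MAP = 0.120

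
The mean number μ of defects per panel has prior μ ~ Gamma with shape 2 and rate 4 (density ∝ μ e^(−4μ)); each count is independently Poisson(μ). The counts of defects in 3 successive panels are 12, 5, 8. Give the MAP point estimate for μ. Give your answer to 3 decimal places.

μ̂_MAP = 3.714

Σxᵢ = 12+5+8 = 25, with n = 3.
Posterior ∝ μe^(−4μ) · μ^25e^(−3μ) = μ^26e^(−7μ), i.e. Gamma(shape=27, rate=7).
The mode of a Gamma(a, b) with a ≥ 1 (shape–rate) is (a−1)/b = 26/7 ≈ 3.714.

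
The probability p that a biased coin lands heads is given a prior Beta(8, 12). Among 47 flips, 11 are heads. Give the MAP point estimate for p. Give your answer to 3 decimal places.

p̂_MAP = 0.277

Prior: Beta(8, 12).
Data: 11 successes in 47 trials. The binomial likelihood contributes p^11(1−p)^36, so the posterior is Beta(8+11, 12+36) = Beta(19, 48).
For Beta(a, b) with a, b > 1 the mode is (a−1)/(a+b−2) = 18/65 ≈ 0.277.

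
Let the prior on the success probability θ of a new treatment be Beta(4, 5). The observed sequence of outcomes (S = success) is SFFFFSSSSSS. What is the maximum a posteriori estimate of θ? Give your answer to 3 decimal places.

Prior: Beta(4, 5).
Data: 7 successes in 11 trials (from the sequence). The binomial likelihood contributes θ^7(1−θ)^4, so the posterior is Beta(4+7, 5+4) = Beta(11, 9).
For Beta(a, b) with a, b > 1 the mode is (a−1)/(a+b−2) = 10/18 ≈ 0.556.

θ̂_MAP = 0.556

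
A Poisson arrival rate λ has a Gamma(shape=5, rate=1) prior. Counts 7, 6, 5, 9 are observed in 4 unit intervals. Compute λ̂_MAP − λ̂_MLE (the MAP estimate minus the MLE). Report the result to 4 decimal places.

Σxᵢ = 27. Posterior is Gamma(32, 5); MAP = (32−1)/5 = 31/5 ≈ 6.20000.
MLE = x̄ = 27/4 ≈ 6.75000.
Difference = 31/5 − 27/4 = -11/20 ≈ -0.5500.

MAP − MLE = -0.5500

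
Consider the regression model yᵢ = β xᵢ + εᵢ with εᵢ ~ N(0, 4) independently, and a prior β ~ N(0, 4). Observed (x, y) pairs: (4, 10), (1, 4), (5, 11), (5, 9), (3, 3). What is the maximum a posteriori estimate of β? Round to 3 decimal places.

log p(β | y) = −Σ(yᵢ − βxᵢ)²/(2·4) − β²/(2·4) + const.
Setting the derivative to zero: Σxᵢ(yᵢ − βxᵢ)/4 − β/4 = 0, so β = Σxᵢyᵢ / (Σxᵢ² + σ²/τ²).
Σxᵢyᵢ = 4·10 + 1·4 + 5·11 + 5·9 + 3·3 = 153; Σxᵢ² = 76; σ²/τ² = 1.
β̂_MAP = 153 / (76 + 1) = 153/77 ≈ 1.987.

β̂_MAP = 1.987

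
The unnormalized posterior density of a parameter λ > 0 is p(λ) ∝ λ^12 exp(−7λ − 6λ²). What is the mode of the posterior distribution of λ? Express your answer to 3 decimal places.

ℓ'(λ) = 12/λ − 7 − 12λ. Setting this to zero and multiplying by λ: 12λ² + 7λ − 12 = 0.
λ = (−7 + √(7² + 4·12·12)) / (2·12) = (−7 + √625) / 24 = (−7 + 25)/24 = 3/4.
ℓ''(λ) = −12/λ² − 12 < 0, confirming a maximum.

λ̂_MAP = 0.750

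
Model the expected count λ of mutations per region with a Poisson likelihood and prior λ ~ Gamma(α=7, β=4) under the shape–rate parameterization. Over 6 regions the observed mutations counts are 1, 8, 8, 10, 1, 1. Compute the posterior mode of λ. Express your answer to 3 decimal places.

λ̂_MAP = 3.500

Σxᵢ = 1+8+8+10+1+1 = 29, with n = 6.
Posterior ∝ λ^6e^(−4λ) · λ^29e^(−6λ) = λ^35e^(−10λ), i.e. Gamma(shape=36, rate=10).
The mode of a Gamma(a, b) with a ≥ 1 (shape–rate) is (a−1)/b = 35/10 ≈ 3.500.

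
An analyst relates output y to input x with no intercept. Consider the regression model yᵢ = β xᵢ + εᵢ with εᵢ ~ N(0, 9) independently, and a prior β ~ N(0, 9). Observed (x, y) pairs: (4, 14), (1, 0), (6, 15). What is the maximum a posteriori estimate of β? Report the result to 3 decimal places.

log p(β | y) = −Σ(yᵢ − βxᵢ)²/(2·9) − β²/(2·9) + const.
Setting the derivative to zero: Σxᵢ(yᵢ − βxᵢ)/9 − β/9 = 0, so β = Σxᵢyᵢ / (Σxᵢ² + σ²/τ²).
Σxᵢyᵢ = 4·14 + 1·0 + 6·15 = 146; Σxᵢ² = 53; σ²/τ² = 1.
β̂_MAP = 146 / (53 + 1) = 146/54 ≈ 2.704.

β̂_MAP = 2.704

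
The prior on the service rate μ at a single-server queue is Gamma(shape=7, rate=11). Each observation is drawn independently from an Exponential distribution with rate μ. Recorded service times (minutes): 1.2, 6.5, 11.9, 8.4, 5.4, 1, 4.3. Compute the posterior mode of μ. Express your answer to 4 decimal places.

The Exponential(rate=μ) likelihood is ∝ μ^n e^(−μΣtᵢ). Here n = 7 and Σtᵢ = 1.2 + 6.5 + 11.9 + 8.4 + 5.4 + 1 + 4.3 = 38.7.
Posterior ∝ μ^6e^(−11μ) · μ^7e^(−38.7μ) = μ^13e^(−49.7μ), i.e. Gamma(14, 49.7).
Mode = (a−1)/b = 13/49.7 ≈ 0.2616.

μ̂_MAP = 0.2616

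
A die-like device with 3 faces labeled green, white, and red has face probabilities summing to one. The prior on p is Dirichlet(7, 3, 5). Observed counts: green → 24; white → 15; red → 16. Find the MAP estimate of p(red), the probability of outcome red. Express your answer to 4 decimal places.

The posterior is Dirichlet(αᵢ + nᵢ) = Dirichlet(31, 18, 21).
For a Dirichlet(a₁,…,a_K) with all aᵢ > 1, the mode has j-th component (aⱼ − 1)/(Σaᵢ − K).
Here Σaᵢ = 70 and K = 3, so p(red) = (21 − 1)/(70 − 3) = 20/67 ≈ 0.2985.

MAP estimate of p(red) = 0.2985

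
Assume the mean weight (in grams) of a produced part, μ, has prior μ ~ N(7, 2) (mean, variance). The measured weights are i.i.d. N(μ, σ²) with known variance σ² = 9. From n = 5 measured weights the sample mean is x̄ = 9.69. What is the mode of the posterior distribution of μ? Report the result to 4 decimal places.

μ̂_MAP = 8.4158

n = 5, x̄ = 9.69.
For a Normal prior and Normal likelihood with known variance, the posterior is Normal; its mode equals its mean, the precision-weighted average.
Prior precision 1/σ₀² = 1/2 = 0.5; data precision n/σ² = 5/9.
μ̂ = (0.5·7 + (5/9)·9.69) / (0.5 + 5/9) = (533/60)/(19/18) = 1599/190 ≈ 8.4158.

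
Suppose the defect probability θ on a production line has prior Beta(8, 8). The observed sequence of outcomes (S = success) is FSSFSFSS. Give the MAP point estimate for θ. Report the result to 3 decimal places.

Prior: Beta(8, 8).
Data: 5 successes in 8 trials (from the sequence). The binomial likelihood contributes θ^5(1−θ)^3, so the posterior is Beta(8+5, 8+3) = Beta(13, 11).
For Beta(a, b) with a, b > 1 the mode is (a−1)/(a+b−2) = 12/22 ≈ 0.545.

θ̂_MAP = 0.545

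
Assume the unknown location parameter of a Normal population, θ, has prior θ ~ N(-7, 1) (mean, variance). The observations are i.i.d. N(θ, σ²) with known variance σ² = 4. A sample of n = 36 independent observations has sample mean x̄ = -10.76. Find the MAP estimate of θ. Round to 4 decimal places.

n = 36, x̄ = -10.76.
For a Normal prior and Normal likelihood with known variance, the posterior is Normal; its mode equals its mean, the precision-weighted average.
Prior precision 1/σ₀² = 1/1 = 1; data precision n/σ² = 36/4 = 9.
θ̂ = (1·(-7) + 9·(-10.76)) / (1 + 9) = (-103.84)/10 = -10.3840.

θ̂_MAP = -10.3840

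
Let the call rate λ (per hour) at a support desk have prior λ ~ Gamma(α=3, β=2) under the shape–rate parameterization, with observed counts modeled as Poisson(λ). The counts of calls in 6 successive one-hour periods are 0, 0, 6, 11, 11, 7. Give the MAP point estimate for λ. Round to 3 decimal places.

λ̂_MAP = 4.625

Σxᵢ = 0+0+6+11+11+7 = 35, with n = 6.
Posterior ∝ λ^2e^(−2λ) · λ^35e^(−6λ) = λ^37e^(−8λ), i.e. Gamma(shape=38, rate=8).
The mode of a Gamma(a, b) with a ≥ 1 (shape–rate) is (a−1)/b = 37/8 ≈ 4.625.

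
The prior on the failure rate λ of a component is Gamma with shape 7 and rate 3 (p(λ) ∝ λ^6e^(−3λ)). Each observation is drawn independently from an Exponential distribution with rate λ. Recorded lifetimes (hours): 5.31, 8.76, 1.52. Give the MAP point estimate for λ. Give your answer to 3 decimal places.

The Exponential(rate=λ) likelihood is ∝ λ^n e^(−λΣtᵢ). Here n = 3 and Σtᵢ = 5.31 + 8.76 + 1.52 = 15.59.
Posterior ∝ λ^6e^(−3λ) · λ^3e^(−15.59λ) = λ^9e^(−18.59λ), i.e. Gamma(10, 18.59).
Mode = (a−1)/b = 9/18.59 ≈ 0.484.

λ̂_MAP = 0.484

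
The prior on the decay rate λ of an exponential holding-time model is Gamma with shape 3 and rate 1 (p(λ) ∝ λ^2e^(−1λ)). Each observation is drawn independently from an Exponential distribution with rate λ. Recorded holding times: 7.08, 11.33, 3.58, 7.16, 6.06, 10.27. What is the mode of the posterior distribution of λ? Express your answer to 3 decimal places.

The Exponential(rate=λ) likelihood is ∝ λ^n e^(−λΣtᵢ). Here n = 6 and Σtᵢ = 7.08 + 11.33 + 3.58 + 7.16 + 6.06 + 10.27 = 45.48.
Posterior ∝ λ^2e^(−1λ) · λ^6e^(−45.48λ) = λ^8e^(−46.48λ), i.e. Gamma(9, 46.48).
Mode = (a−1)/b = 8/46.48 ≈ 0.172.

λ̂_MAP = 0.172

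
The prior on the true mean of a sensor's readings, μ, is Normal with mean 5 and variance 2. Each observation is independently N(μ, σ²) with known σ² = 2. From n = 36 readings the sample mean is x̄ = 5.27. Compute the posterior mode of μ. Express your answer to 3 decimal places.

μ̂_MAP = 5.263

n = 36, x̄ = 5.27.
For a Normal prior and Normal likelihood with known variance, the posterior is Normal; its mode equals its mean, the precision-weighted average.
Prior precision 1/σ₀² = 1/2 = 0.5; data precision n/σ² = 36/2 = 18.
μ̂ = (0.5·5 + 18·5.27) / (0.5 + 18) = 97.36/18.5 = 4868/925 ≈ 5.263.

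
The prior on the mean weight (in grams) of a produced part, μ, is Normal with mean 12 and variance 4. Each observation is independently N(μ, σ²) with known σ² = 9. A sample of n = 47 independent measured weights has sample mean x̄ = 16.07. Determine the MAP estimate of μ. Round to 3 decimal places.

μ̂_MAP = 15.884

n = 47, x̄ = 16.07.
For a Normal prior and Normal likelihood with known variance, the posterior is Normal; its mode equals its mean, the precision-weighted average.
Prior precision 1/σ₀² = 1/4 = 0.25; data precision n/σ² = 47/9.
μ̂ = (0.25·12 + (47/9)·16.07) / (0.25 + 47/9) = (78229/900)/(197/36) = 78229/4925 ≈ 15.884.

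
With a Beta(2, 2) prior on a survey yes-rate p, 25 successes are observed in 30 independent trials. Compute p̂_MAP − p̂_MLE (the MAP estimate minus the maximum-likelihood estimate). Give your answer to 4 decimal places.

MAP − MLE = -0.0208

Posterior is Beta(27, 7); MAP = (27−1)/(34−2) = 26/32 ≈ 0.81250.
MLE ignores the prior: p̂_MLE = k/n = 25/30 ≈ 0.83333.
Difference = 26/32 − 25/30 = -1/48 ≈ -0.0208.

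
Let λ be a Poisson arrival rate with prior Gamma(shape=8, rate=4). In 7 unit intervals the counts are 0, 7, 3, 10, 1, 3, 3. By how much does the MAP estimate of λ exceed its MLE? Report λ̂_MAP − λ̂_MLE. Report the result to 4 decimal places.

MAP − MLE = -0.7662

Σxᵢ = 27. Posterior is Gamma(35, 11); MAP = (35−1)/11 = 34/11 ≈ 3.09091.
MLE = x̄ = 27/7 ≈ 3.85714.
Difference = 34/11 − 27/7 = -59/77 ≈ -0.7662.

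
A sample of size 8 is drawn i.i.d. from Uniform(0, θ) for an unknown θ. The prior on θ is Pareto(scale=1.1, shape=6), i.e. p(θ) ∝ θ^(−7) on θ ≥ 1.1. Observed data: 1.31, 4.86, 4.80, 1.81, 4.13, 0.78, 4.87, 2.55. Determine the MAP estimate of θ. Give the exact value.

θ̂_MAP = 4.87

The Uniform(0, θ) likelihood is θ^(−n) for θ ≥ max(xᵢ), zero otherwise. Here max(xᵢ) = 4.87.
Posterior ∝ θ^(−7) · θ^(−8) = θ^(−15) on θ ≥ max(1.1, 4.87) = 4.87.
This density is strictly decreasing in θ, so the posterior mode lies at the lower boundary of the support.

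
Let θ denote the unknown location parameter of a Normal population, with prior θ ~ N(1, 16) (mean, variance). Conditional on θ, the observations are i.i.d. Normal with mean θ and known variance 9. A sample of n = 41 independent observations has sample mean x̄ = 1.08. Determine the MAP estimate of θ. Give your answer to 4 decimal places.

θ̂_MAP = 1.0789

n = 41, x̄ = 1.08.
For a Normal prior and Normal likelihood with known variance, the posterior is Normal; its mode equals its mean, the precision-weighted average.
Prior precision 1/σ₀² = 1/16 = 0.0625; data precision n/σ² = 41/9.
θ̂ = (0.0625·1 + (41/9)·1.08) / (0.0625 + 41/9) = 4.9825/(665/144) = 17937/16625 ≈ 1.0789.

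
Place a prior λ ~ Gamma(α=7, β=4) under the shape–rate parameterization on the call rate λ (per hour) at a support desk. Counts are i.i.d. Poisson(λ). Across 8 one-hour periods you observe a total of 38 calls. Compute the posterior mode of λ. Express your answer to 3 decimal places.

λ̂_MAP = 3.667

Σxᵢ = 38, n = 8.
Posterior ∝ λ^6e^(−4λ) · λ^38e^(−8λ) = λ^44e^(−12λ), i.e. Gamma(shape=45, rate=12).
The mode of a Gamma(a, b) with a ≥ 1 (shape–rate) is (a−1)/b = 44/12 ≈ 3.667.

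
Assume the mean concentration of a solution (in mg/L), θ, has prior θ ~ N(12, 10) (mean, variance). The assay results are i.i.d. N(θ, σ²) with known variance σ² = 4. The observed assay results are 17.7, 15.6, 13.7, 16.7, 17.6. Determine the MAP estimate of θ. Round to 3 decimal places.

θ̂_MAP = 15.944

n = 5; x̄ = (17.7 + 15.6 + 13.7 + 16.7 + 17.6)/5 = 81.3/5 = 16.26.
For a Normal prior and Normal likelihood with known variance, the posterior is Normal; its mode equals its mean, the precision-weighted average.
Prior precision 1/σ₀² = 1/10 = 0.1; data precision n/σ² = 5/4 = 1.25.
θ̂ = (0.1·12 + 1.25·16.26) / (0.1 + 1.25) = 21.525/1.35 = 287/18 ≈ 15.944.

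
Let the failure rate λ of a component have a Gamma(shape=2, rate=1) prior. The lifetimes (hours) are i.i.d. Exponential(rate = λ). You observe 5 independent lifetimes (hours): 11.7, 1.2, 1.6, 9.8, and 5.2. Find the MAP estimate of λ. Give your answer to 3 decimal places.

The Exponential(rate=λ) likelihood is ∝ λ^n e^(−λΣtᵢ). Here n = 5 and Σtᵢ = 11.7 + 1.2 + 1.6 + 9.8 + 5.2 = 29.5.
Posterior ∝ λe^(−1λ) · λ^5e^(−29.5λ) = λ^6e^(−30.5λ), i.e. Gamma(7, 30.5).
Mode = (a−1)/b = 6/30.5 ≈ 0.197.

λ̂_MAP = 0.197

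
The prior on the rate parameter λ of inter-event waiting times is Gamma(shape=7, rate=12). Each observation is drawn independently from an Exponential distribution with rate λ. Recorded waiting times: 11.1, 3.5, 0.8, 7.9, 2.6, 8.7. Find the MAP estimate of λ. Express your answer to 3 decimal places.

The Exponential(rate=λ) likelihood is ∝ λ^n e^(−λΣtᵢ). Here n = 6 and Σtᵢ = 11.1 + 3.5 + 0.8 + 7.9 + 2.6 + 8.7 = 34.6.
Posterior ∝ λ^6e^(−12λ) · λ^6e^(−34.6λ) = λ^12e^(−46.6λ), i.e. Gamma(13, 46.6).
Mode = (a−1)/b = 12/46.6 ≈ 0.258.

λ̂_MAP = 0.258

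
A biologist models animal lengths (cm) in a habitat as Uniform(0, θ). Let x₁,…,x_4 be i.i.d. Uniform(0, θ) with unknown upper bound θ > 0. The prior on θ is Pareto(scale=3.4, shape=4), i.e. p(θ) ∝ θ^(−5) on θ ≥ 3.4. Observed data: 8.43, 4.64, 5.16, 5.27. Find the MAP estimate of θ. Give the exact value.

θ̂_MAP = 8.43

The Uniform(0, θ) likelihood is θ^(−n) for θ ≥ max(xᵢ), zero otherwise. Here max(xᵢ) = 8.43.
Posterior ∝ θ^(−5) · θ^(−4) = θ^(−9) on θ ≥ max(3.4, 8.43) = 8.43.
This density is strictly decreasing in θ, so the posterior mode lies at the lower boundary of the support.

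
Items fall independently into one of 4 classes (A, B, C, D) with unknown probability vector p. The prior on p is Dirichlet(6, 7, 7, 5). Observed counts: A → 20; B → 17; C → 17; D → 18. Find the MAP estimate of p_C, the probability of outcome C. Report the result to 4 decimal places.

The posterior is Dirichlet(αᵢ + nᵢ) = Dirichlet(26, 24, 24, 23).
For a Dirichlet(a₁,…,a_K) with all aᵢ > 1, the mode has j-th component (aⱼ − 1)/(Σaᵢ − K).
Here Σaᵢ = 97 and K = 4, so p_C = (24 − 1)/(97 − 4) = 23/93 ≈ 0.2473.

MAP estimate of p_C = 0.2473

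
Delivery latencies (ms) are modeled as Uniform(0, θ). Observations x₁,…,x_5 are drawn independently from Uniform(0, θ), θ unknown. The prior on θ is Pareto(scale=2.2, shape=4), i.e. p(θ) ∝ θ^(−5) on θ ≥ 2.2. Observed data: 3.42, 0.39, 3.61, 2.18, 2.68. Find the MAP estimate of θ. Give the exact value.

θ̂_MAP = 3.61

The Uniform(0, θ) likelihood is θ^(−n) for θ ≥ max(xᵢ), zero otherwise. Here max(xᵢ) = 3.61.
Posterior ∝ θ^(−5) · θ^(−5) = θ^(−10) on θ ≥ max(2.2, 3.61) = 3.61.
This density is strictly decreasing in θ, so the posterior mode lies at the lower boundary of the support.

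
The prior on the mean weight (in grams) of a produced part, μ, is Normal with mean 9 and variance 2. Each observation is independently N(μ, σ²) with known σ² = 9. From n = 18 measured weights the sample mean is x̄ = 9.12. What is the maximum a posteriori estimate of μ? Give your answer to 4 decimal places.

n = 18, x̄ = 9.12.
For a Normal prior and Normal likelihood with known variance, the posterior is Normal; its mode equals its mean, the precision-weighted average.
Prior precision 1/σ₀² = 1/2 = 0.5; data precision n/σ² = 18/9 = 2.
μ̂ = (0.5·9 + 2·9.12) / (0.5 + 2) = 22.74/2.5 = 9.0960.

μ̂_MAP = 9.0960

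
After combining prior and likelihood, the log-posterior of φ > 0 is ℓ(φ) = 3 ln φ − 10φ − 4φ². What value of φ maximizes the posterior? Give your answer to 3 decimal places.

φ̂_MAP = 0.250

ℓ'(φ) = 3/φ − 10 − 8φ. Setting this to zero and multiplying by φ: 8φ² + 10φ − 3 = 0.
φ = (−10 + √(10² + 4·8·3)) / (2·8) = (−10 + √196) / 16 = (−10 + 14)/16 = 1/4.
ℓ''(φ) = −3/φ² − 8 < 0, confirming a maximum.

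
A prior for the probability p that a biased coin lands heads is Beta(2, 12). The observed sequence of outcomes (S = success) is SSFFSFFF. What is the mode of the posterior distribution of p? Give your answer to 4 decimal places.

p̂_MAP = 0.2000

Prior: Beta(2, 12).
Data: 3 successes in 8 trials (from the sequence). The binomial likelihood contributes p^3(1−p)^5, so the posterior is Beta(2+3, 12+5) = Beta(5, 17).
For Beta(a, b) with a, b > 1 the mode is (a−1)/(a+b−2) = 4/20 ≈ 0.2000.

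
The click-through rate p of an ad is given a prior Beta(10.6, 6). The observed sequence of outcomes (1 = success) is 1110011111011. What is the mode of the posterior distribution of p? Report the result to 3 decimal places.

p̂_MAP = 0.710

Prior: Beta(10.6, 6).
Data: 10 successes in 13 trials (from the sequence). The binomial likelihood contributes p^10(1−p)^3, so the posterior is Beta(10.6+10, 6+3) = Beta(20.6, 9).
For Beta(a, b) with a, b > 1 the mode is (a−1)/(a+b−2) = 19.6/27.6 ≈ 0.710.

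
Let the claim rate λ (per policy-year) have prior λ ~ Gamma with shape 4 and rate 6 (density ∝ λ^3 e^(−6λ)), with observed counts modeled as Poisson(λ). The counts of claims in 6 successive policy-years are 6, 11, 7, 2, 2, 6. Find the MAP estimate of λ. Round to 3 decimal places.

Σxᵢ = 6+11+7+2+2+6 = 34, with n = 6.
Posterior ∝ λ^3e^(−6λ) · λ^34e^(−6λ) = λ^37e^(−12λ), i.e. Gamma(shape=38, rate=12).
The mode of a Gamma(a, b) with a ≥ 1 (shape–rate) is (a−1)/b = 37/12 ≈ 3.083.

λ̂_MAP = 3.083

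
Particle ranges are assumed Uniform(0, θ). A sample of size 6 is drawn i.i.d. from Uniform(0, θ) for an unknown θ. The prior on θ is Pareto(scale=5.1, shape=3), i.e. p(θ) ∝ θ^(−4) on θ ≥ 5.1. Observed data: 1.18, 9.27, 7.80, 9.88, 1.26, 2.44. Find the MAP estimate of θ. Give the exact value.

θ̂_MAP = 9.88

The Uniform(0, θ) likelihood is θ^(−n) for θ ≥ max(xᵢ), zero otherwise. Here max(xᵢ) = 9.88.
Posterior ∝ θ^(−4) · θ^(−6) = θ^(−10) on θ ≥ max(5.1, 9.88) = 9.88.
This density is strictly decreasing in θ, so the posterior mode lies at the lower boundary of the support.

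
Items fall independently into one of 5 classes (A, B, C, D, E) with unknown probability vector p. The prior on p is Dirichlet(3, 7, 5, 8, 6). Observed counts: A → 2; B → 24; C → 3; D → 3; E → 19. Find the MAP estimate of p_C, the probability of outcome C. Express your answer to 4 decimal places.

The posterior is Dirichlet(αᵢ + nᵢ) = Dirichlet(5, 31, 8, 11, 25).
For a Dirichlet(a₁,…,a_K) with all aᵢ > 1, the mode has j-th component (aⱼ − 1)/(Σaᵢ − K).
Here Σaᵢ = 80 and K = 5, so p_C = (8 − 1)/(80 − 5) = 7/75 ≈ 0.0933.

MAP estimate of p_C = 0.0933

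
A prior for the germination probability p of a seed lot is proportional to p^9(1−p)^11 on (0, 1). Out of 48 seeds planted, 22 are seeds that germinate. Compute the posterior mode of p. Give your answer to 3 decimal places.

p̂_MAP = 0.456

The prior density ∝ p^9(1−p)^11 is the kernel of Beta(10, 12).
Data: 22 successes in 48 trials. The binomial likelihood contributes p^22(1−p)^26, so the posterior is Beta(10+22, 12+26) = Beta(32, 38).
For Beta(a, b) with a, b > 1 the mode is (a−1)/(a+b−2) = 31/68 ≈ 0.456.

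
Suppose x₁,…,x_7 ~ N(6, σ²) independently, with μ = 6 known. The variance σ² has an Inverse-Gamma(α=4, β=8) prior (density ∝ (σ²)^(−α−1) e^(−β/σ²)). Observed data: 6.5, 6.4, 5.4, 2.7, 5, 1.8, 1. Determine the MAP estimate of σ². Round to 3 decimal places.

Sum of squared deviations about the known mean: SS = (6.5−6)² + (6.4−6)² + (5.4−6)² + (2.7−6)² + (5−6)² + (1.8−6)² + (1−6)² = 55.3.
The Normal likelihood contributes (σ²)^(−n/2) exp(−SS/(2σ²)), so the posterior is Inverse-Gamma(α + n/2, β + SS/2) = Inverse-Gamma(7.5, 35.65).
The mode of Inverse-Gamma(a, b) is b/(a+1) = 35.65/8.5 ≈ 4.194.

σ̂²_MAP = 4.194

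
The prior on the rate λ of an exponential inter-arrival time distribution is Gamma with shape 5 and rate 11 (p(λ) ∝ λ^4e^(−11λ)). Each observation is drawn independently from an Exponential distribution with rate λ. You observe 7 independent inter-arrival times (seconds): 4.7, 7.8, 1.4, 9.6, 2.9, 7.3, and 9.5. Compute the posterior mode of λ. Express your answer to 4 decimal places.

The Exponential(rate=λ) likelihood is ∝ λ^n e^(−λΣtᵢ). Here n = 7 and Σtᵢ = 4.7 + 7.8 + 1.4 + 9.6 + 2.9 + 7.3 + 9.5 = 43.2.
Posterior ∝ λ^4e^(−11λ) · λ^7e^(−43.2λ) = λ^11e^(−54.2λ), i.e. Gamma(12, 54.2).
Mode = (a−1)/b = 11/54.2 ≈ 0.2030.

λ̂_MAP = 0.2030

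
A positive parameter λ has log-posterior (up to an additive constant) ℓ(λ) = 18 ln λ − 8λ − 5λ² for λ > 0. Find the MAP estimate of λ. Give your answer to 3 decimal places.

ℓ'(λ) = 18/λ − 8 − 10λ. Setting this to zero and multiplying by λ: 10λ² + 8λ − 18 = 0.
λ = (−8 + √(8² + 4·10·18)) / (2·10) = (−8 + √784) / 20 = (−8 + 28)/20 = 1.
ℓ''(λ) = −18/λ² − 10 < 0, confirming a maximum.

λ̂_MAP = 1.000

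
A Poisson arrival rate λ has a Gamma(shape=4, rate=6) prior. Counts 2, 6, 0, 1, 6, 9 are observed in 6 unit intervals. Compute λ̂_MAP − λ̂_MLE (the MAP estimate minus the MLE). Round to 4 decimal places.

MAP − MLE = -1.7500

Σxᵢ = 24. Posterior is Gamma(28, 12); MAP = (28−1)/12 = 27/12 ≈ 2.25000.
MLE = x̄ = 24/6 ≈ 4.00000.
Difference = 27/12 − 24/6 = -7/4 ≈ -1.7500.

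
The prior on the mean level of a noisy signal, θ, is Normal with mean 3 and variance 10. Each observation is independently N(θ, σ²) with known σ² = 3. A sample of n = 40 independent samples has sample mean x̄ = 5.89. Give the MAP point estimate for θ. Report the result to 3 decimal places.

n = 40, x̄ = 5.89.
For a Normal prior and Normal likelihood with known variance, the posterior is Normal; its mode equals its mean, the precision-weighted average.
Prior precision 1/σ₀² = 1/10 = 0.1; data precision n/σ² = 40/3.
θ̂ = (0.1·3 + (40/3)·5.89) / (0.1 + 40/3) = (473/6)/(403/30) = 2365/403 ≈ 5.868.

θ̂_MAP = 5.868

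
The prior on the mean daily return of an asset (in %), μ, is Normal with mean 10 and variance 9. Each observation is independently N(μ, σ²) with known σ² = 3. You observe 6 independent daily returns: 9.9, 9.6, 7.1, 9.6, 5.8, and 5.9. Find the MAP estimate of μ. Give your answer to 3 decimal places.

μ̂_MAP = 8.089

n = 6; x̄ = (9.9 + 9.6 + 7.1 + 9.6 + 5.8 + 5.9)/6 = 47.9/6 = 479/60 ≈ 7.9833.
For a Normal prior and Normal likelihood with known variance, the posterior is Normal; its mode equals its mean, the precision-weighted average.
Prior precision 1/σ₀² = 1/9; data precision n/σ² = 6/3 = 2.
μ̂ = ((1/9)·10 + 2·(479/60)) / (1/9 + 2) = (1537/90)/(19/9) = 1537/190 ≈ 8.089.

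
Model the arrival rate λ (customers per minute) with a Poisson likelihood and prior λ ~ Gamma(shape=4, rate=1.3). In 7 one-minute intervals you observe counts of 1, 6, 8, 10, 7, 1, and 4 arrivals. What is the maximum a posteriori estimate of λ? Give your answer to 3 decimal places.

λ̂_MAP = 4.819

Σxᵢ = 1+6+8+10+7+1+4 = 37, with n = 7.
Posterior ∝ λ^3e^(−1.3λ) · λ^37e^(−7λ) = λ^40e^(−8.3λ), i.e. Gamma(shape=41, rate=8.3).
The mode of a Gamma(a, b) with a ≥ 1 (shape–rate) is (a−1)/b = 40/8.3 ≈ 4.819.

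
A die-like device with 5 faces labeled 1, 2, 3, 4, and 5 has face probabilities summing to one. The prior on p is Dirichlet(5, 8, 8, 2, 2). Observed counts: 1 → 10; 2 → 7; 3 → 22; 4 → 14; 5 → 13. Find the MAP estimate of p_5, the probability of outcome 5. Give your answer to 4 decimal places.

The posterior is Dirichlet(αᵢ + nᵢ) = Dirichlet(15, 15, 30, 16, 15).
For a Dirichlet(a₁,…,a_K) with all aᵢ > 1, the mode has j-th component (aⱼ − 1)/(Σaᵢ − K).
Here Σaᵢ = 91 and K = 5, so p_5 = (15 − 1)/(91 − 5) = 14/86 ≈ 0.1628.

MAP estimate: 0.1628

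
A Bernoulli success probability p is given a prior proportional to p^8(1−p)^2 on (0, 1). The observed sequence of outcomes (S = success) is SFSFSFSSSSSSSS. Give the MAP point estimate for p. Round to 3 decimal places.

p̂_MAP = 0.792

The prior density ∝ p^8(1−p)^2 is the kernel of Beta(9, 3).
Data: 11 successes in 14 trials (from the sequence). The binomial likelihood contributes p^11(1−p)^3, so the posterior is Beta(9+11, 3+3) = Beta(20, 6).
For Beta(a, b) with a, b > 1 the mode is (a−1)/(a+b−2) = 19/24 ≈ 0.792.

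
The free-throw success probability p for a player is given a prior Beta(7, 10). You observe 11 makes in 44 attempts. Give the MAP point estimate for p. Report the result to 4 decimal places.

p̂_MAP = 0.2881

Prior: Beta(7, 10).
Data: 11 successes in 44 trials. The binomial likelihood contributes p^11(1−p)^33, so the posterior is Beta(7+11, 10+33) = Beta(18, 43).
For Beta(a, b) with a, b > 1 the mode is (a−1)/(a+b−2) = 17/59 ≈ 0.2881.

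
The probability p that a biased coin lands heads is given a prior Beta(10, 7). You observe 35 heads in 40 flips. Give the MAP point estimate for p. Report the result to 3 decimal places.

p̂_MAP = 0.800

Prior: Beta(10, 7).
Data: 35 successes in 40 trials. The binomial likelihood contributes p^35(1−p)^5, so the posterior is Beta(10+35, 7+5) = Beta(45, 12).
For Beta(a, b) with a, b > 1 the mode is (a−1)/(a+b−2) = 44/55 ≈ 0.800.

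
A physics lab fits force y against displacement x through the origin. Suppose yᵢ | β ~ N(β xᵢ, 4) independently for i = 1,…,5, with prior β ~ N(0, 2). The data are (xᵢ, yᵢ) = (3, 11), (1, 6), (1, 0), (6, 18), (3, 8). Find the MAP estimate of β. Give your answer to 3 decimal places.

log p(β | y) = −Σ(yᵢ − βxᵢ)²/(2·4) − β²/(2·2) + const.
Setting the derivative to zero: Σxᵢ(yᵢ − βxᵢ)/4 − β/2 = 0, so β = Σxᵢyᵢ / (Σxᵢ² + σ²/τ²).
Σxᵢyᵢ = 3·11 + 1·6 + 1·0 + 6·18 + 3·8 = 171; Σxᵢ² = 56; σ²/τ² = 2.
β̂_MAP = 171 / (56 + 2) = 171/58 ≈ 2.948.

β̂_MAP = 2.948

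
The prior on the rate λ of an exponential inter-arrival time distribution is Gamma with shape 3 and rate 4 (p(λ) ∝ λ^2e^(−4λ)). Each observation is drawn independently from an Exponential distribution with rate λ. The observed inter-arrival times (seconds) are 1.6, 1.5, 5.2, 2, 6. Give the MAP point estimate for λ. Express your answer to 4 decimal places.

The Exponential(rate=λ) likelihood is ∝ λ^n e^(−λΣtᵢ). Here n = 5 and Σtᵢ = 1.6 + 1.5 + 5.2 + 2 + 6 = 16.3.
Posterior ∝ λ^2e^(−4λ) · λ^5e^(−16.3λ) = λ^7e^(−20.3λ), i.e. Gamma(8, 20.3).
Mode = (a−1)/b = 7/20.3 ≈ 0.3448.

λ̂_MAP = 0.3448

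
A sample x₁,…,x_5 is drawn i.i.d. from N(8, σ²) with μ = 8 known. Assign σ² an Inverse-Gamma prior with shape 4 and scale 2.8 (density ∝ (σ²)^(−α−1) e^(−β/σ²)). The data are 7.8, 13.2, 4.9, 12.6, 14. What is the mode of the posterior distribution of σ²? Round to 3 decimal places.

Sum of squared deviations about the known mean: SS = (7.8−8)² + (13.2−8)² + (4.9−8)² + (12.6−8)² + (14−8)² = 93.85.
The Normal likelihood contributes (σ²)^(−n/2) exp(−SS/(2σ²)), so the posterior is Inverse-Gamma(α + n/2, β + SS/2) = Inverse-Gamma(6.5, 49.725).
The mode of Inverse-Gamma(a, b) is b/(a+1) = 49.725/7.5 ≈ 6.630.

σ̂²_MAP = 6.630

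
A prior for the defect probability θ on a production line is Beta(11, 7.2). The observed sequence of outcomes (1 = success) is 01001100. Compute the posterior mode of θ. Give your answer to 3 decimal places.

Prior: Beta(11, 7.2).
Data: 3 successes in 8 trials (from the sequence). The binomial likelihood contributes θ^3(1−θ)^5, so the posterior is Beta(11+3, 7.2+5) = Beta(14, 12.2).
For Beta(a, b) with a, b > 1 the mode is (a−1)/(a+b−2) = 13/24.2 ≈ 0.537.

θ̂_MAP = 0.537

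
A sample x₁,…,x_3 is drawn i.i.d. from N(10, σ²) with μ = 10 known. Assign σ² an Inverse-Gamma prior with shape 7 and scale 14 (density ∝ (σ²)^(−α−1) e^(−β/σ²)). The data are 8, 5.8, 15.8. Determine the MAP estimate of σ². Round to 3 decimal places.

σ̂²_MAP = 4.383

Sum of squared deviations about the known mean: SS = (8−10)² + (5.8−10)² + (15.8−10)² = 55.28.
The Normal likelihood contributes (σ²)^(−n/2) exp(−SS/(2σ²)), so the posterior is Inverse-Gamma(α + n/2, β + SS/2) = Inverse-Gamma(8.5, 41.64).
The mode of Inverse-Gamma(a, b) is b/(a+1) = 41.64/9.5 ≈ 4.383.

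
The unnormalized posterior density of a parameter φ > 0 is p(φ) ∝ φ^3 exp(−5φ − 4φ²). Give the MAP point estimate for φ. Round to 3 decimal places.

ℓ'(φ) = 3/φ − 5 − 8φ. Setting this to zero and multiplying by φ: 8φ² + 5φ − 3 = 0.
φ = (−5 + √(5² + 4·8·3)) / (2·8) = (−5 + √121) / 16 = (−5 + 11)/16 = 3/8.
ℓ''(φ) = −3/φ² − 8 < 0, confirming a maximum.

φ̂_MAP = 0.375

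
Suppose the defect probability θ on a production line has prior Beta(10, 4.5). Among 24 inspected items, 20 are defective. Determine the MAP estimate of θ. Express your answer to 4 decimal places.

Prior: Beta(10, 4.5).
Data: 20 successes in 24 trials. The binomial likelihood contributes θ^20(1−θ)^4, so the posterior is Beta(10+20, 4.5+4) = Beta(30, 8.5).
For Beta(a, b) with a, b > 1 the mode is (a−1)/(a+b−2) = 29/36.5 ≈ 0.7945.

θ̂_MAP = 0.7945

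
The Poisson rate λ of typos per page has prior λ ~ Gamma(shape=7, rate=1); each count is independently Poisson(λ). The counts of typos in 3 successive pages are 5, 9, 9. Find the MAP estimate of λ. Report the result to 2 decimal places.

λ̂_MAP = 7.25

Σxᵢ = 5+9+9 = 23, with n = 3.
Posterior ∝ λ^6e^(−1λ) · λ^23e^(−3λ) = λ^29e^(−4λ), i.e. Gamma(shape=30, rate=4).
The mode of a Gamma(a, b) with a ≥ 1 (shape–rate) is (a−1)/b = 29/4 ≈ 7.25.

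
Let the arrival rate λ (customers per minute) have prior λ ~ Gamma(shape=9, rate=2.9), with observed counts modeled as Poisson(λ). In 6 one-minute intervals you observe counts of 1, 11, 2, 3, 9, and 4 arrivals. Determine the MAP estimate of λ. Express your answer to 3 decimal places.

Σxᵢ = 1+11+2+3+9+4 = 30, with n = 6.
Posterior ∝ λ^8e^(−2.9λ) · λ^30e^(−6λ) = λ^38e^(−8.9λ), i.e. Gamma(shape=39, rate=8.9).
The mode of a Gamma(a, b) with a ≥ 1 (shape–rate) is (a−1)/b = 38/8.9 ≈ 4.270.

λ̂_MAP = 4.270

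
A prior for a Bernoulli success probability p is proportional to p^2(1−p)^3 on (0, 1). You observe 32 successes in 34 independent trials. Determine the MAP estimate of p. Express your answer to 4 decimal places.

The prior density ∝ p^2(1−p)^3 is the kernel of Beta(3, 4).
Data: 32 successes in 34 trials. The binomial likelihood contributes p^32(1−p)^2, so the posterior is Beta(3+32, 4+2) = Beta(35, 6).
For Beta(a, b) with a, b > 1 the mode is (a−1)/(a+b−2) = 34/39 ≈ 0.8718.

p̂_MAP = 0.8718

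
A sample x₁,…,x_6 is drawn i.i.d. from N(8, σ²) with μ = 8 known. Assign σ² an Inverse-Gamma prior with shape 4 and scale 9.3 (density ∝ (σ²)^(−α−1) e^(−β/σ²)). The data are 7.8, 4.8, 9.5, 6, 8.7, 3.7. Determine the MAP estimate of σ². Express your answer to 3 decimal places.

σ̂²_MAP = 3.382

Sum of squared deviations about the known mean: SS = (7.8−8)² + (4.8−8)² + (9.5−8)² + (6−8)² + (8.7−8)² + (3.7−8)² = 35.51.
The Normal likelihood contributes (σ²)^(−n/2) exp(−SS/(2σ²)), so the posterior is Inverse-Gamma(α + n/2, β + SS/2) = Inverse-Gamma(7, 27.055).
The mode of Inverse-Gamma(a, b) is b/(a+1) = 27.055/8 ≈ 3.382.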